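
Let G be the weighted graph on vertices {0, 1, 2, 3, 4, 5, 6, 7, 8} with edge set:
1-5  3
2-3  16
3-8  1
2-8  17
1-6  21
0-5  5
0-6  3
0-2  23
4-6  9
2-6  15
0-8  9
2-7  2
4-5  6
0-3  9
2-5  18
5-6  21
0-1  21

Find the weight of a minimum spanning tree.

44

Grow the tree from 6 using Prim:
Step 1: cheapest edge leaving the tree is 0-6 (3); add 0.
Step 2: cheapest edge leaving the tree is 0-5 (5); add 5.
Step 3: cheapest edge leaving the tree is 1-5 (3); add 1.
Step 4: cheapest edge leaving the tree is 4-5 (6); add 4.
Step 5: cheapest edge leaving the tree is 0-3 (9); add 3.
Step 6: cheapest edge leaving the tree is 3-8 (1); add 8.
Step 7: cheapest edge leaving the tree is 2-6 (15); add 2.
Step 8: cheapest edge leaving the tree is 2-7 (2); add 7.
MST edges: 0-6, 0-5, 1-5, 4-5, 0-3, 3-8, 2-6, 2-7; total weight 3+5+3+6+9+1+15+2 = 44.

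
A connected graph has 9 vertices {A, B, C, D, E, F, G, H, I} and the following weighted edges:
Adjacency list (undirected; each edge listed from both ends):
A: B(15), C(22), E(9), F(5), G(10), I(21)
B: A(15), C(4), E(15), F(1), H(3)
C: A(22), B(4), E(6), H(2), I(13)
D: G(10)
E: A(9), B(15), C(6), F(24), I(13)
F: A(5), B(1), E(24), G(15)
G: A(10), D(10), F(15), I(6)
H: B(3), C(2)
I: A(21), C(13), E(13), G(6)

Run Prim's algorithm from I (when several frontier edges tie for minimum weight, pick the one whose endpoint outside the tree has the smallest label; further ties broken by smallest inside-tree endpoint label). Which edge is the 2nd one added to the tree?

A-G

Prim's algorithm from I:
Step 1: cheapest edge leaving the tree is G I (6); add G.
Step 2: cheapest edge leaving the tree is A G (10); add A.
Step 3: cheapest edge leaving the tree is A F (5); add F.
Step 4: cheapest edge leaving the tree is B F (1); add B.
Step 5: cheapest edge leaving the tree is B H (3); add H.
Step 6: cheapest edge leaving the tree is C H (2); add C.
Step 7: cheapest edge leaving the tree is C E (6); add E.
Step 8: cheapest edge leaving the tree is D G (10); add D.
The 2nd edge added is A G.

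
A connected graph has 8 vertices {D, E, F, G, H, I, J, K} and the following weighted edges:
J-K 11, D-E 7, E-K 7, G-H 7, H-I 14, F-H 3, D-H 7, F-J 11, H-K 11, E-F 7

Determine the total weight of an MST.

56

Sort edges by weight, then run Kruskal:
F-H (3): add — endpoints in different components.
D-E (7): add — endpoints in different components.
D-H (7): add — endpoints in different components.
E-F (7): skip — E and F already connected.
E-K (7): add — endpoints in different components.
G-H (7): add — endpoints in different components.
F-J (11): add — endpoints in different components.
H-K (11): skip — H and K already connected.
J-K (11): skip — J and K already connected.
H-I (14): add — endpoints in different components.
MST edges: F-H, D-E, D-H, E-K, G-H, F-J, H-I; total weight 3+7+7+7+7+11+14 = 56.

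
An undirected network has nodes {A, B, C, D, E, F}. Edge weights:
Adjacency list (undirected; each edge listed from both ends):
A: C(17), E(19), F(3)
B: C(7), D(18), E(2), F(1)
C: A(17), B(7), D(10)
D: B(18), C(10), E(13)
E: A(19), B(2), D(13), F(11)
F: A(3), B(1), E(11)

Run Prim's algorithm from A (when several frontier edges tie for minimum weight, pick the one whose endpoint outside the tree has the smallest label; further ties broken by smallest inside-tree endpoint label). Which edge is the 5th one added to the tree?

C-D

Prim, starting at A.
Step 1: frontier [A—F 3, A—C 17, A—E 19] → take A—F (3); add F.
Step 2: frontier [A—C 17, A—E 19, B—F 1, E—F 11] → take B—F (1); add B.
Step 3: frontier [A—C 17, A—E 19, B—E 2, B—C 7, B—D 18, E—F 11] → take B—E (2); add E.
Step 4: frontier [A—C 17, B—C 7, B—D 18, D—E 13] → take B—C (7); add C.
Step 5: frontier [B—D 18, C—D 10, D—E 13] → take C—D (10); add D.
The 5th edge added is C—D.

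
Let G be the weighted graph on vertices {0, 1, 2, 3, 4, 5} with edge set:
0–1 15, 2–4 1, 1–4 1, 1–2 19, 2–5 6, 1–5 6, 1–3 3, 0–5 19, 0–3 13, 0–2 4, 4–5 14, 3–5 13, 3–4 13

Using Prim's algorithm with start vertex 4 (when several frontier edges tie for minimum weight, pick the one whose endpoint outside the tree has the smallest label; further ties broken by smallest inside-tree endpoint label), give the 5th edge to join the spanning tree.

1-5

Prim, starting at 4.
Step 1: frontier [1–4 1, 2–4 1, 3–4 13, 4–5 14] → take 1–4 (1); add 1.
Step 2: frontier [1–3 3, 1–5 6, 0–1 15, 1–2 19, 2–4 1, 3–4 13, 4–5 14] → take 2–4 (1); add 2.
Step 3: frontier [1–3 3, 1–5 6, 0–1 15, 0–2 4, 2–5 6, 3–4 13, 4–5 14] → take 1–3 (3); add 3.
Step 4: frontier [1–5 6, 0–1 15, 0–2 4, 2–5 6, 0–3 13, 3–5 13, 4–5 14] → take 0–2 (4); add 0.
Step 5: frontier [0–5 19, 1–5 6, 2–5 6, 3–5 13, 4–5 14] → take 1–5 (6); add 5.
The 5th edge added is 1–5.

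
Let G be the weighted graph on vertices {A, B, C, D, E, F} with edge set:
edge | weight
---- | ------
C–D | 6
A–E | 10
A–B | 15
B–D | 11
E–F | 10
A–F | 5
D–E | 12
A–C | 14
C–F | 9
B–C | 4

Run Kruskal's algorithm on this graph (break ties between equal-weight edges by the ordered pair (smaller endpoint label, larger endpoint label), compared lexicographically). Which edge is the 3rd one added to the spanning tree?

Kruskal's algorithm — process edges by increasing weight (ties by edge label):
B–C (4): add — endpoints in different components.
A–F (5): add — endpoints in different components.
C–D (6): add — endpoints in different components.
C–F (9): add — endpoints in different components.
A–E (10): add — endpoints in different components.
The 3rd edge added is C–D.

C-D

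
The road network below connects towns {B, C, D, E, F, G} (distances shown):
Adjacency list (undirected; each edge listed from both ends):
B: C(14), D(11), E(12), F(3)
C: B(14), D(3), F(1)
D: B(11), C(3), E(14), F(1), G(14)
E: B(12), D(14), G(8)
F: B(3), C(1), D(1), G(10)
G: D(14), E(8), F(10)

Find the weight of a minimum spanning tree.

23

Prim's algorithm from E:
Step 1: cheapest edge leaving the tree is E-G (8); add G.
Step 2: cheapest edge leaving the tree is F-G (10); add F.
Step 3: cheapest edge leaving the tree is C-F (1); add C.
Step 4: cheapest edge leaving the tree is D-F (1); add D.
Step 5: cheapest edge leaving the tree is B-F (3); add B.
MST edges: E-G, F-G, C-F, D-F, B-F; total weight 8+10+1+1+3 = 23.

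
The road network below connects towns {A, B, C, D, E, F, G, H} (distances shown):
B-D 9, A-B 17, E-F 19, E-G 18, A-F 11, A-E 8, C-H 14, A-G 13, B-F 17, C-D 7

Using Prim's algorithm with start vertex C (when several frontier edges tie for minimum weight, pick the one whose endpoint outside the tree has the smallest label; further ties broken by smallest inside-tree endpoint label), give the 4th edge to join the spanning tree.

A-B

Prim, starting at C.
Step 1: frontier [C-D 7, C-H 14] → take C-D (7); add D.
Step 2: frontier [C-H 14, B-D 9] → take B-D (9); add B.
Step 3: frontier [A-B 17, B-F 17, C-H 14] → take C-H (14); add H.
Step 4: frontier [A-B 17, B-F 17] → take A-B (17); add A.
Step 5: frontier [A-E 8, A-F 11, A-G 13, B-F 17] → take A-E (8); add E.
Step 6: frontier [A-F 11, A-G 13, B-F 17, E-G 18, E-F 19] → take A-F (11); add F.
Step 7: frontier [A-G 13, E-G 18] → take A-G (13); add G.
The 4th edge added is A-B.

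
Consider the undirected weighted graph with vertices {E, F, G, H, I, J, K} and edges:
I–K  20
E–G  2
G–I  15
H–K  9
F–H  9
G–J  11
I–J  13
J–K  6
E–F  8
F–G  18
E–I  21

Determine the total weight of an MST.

Prim's algorithm from J:
Step 1: frontier [J–K 6, G–J 11, I–J 13] → take J–K (6); add K.
Step 2: frontier [G–J 11, I–J 13, H–K 9, I–K 20] → take H–K (9); add H.
Step 3: frontier [F–H 9, G–J 11, I–J 13, I–K 20] → take F–H (9); add F.
Step 4: frontier [E–F 8, F–G 18, G–J 11, I–J 13, I–K 20] → take E–F (8); add E.
Step 5: frontier [E–G 2, E–I 21, F–G 18, G–J 11, I–J 13, I–K 20] → take E–G (2); add G.
Step 6: frontier [E–I 21, G–I 15, I–J 13, I–K 20] → take I–J (13); add I.
MST edges: J–K, H–K, F–H, E–F, E–G, I–J; total weight 6+9+9+8+2+13 = 47.

47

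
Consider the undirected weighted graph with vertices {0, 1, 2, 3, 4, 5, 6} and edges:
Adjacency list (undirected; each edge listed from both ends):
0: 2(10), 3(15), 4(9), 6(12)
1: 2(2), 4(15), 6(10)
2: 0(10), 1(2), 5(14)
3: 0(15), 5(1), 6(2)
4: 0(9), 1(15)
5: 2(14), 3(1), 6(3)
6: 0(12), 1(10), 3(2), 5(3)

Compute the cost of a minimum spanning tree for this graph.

Grow the tree from 1 using Prim:
Step 1: frontier [1-2 2, 1-6 10, 1-4 15] → take 1-2 (2); add 2.
Step 2: frontier [1-6 10, 1-4 15, 0-2 10, 2-5 14] → take 0-2 (10); add 0.
Step 3: frontier [0-4 9, 0-6 12, 0-3 15, 1-6 10, 1-4 15, 2-5 14] → take 0-4 (9); add 4.
Step 4: frontier [0-6 12, 0-3 15, 1-6 10, 2-5 14] → take 1-6 (10); add 6.
Step 5: frontier [0-3 15, 2-5 14, 3-6 2, 5-6 3] → take 3-6 (2); add 3.
Step 6: frontier [2-5 14, 3-5 1, 5-6 3] → take 3-5 (1); add 5.
MST edges: 1-2, 0-2, 0-4, 1-6, 3-6, 3-5; total weight 2+10+9+10+2+1 = 34.

34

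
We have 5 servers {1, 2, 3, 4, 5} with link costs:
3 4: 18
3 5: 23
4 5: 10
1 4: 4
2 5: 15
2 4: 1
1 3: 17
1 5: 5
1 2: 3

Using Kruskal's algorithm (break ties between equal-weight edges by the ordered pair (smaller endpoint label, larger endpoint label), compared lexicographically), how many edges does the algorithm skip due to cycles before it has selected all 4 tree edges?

3

Sort edges by weight, then run Kruskal:
2 4 (1): add — endpoints in different components.
1 2 (3): add — endpoints in different components.
1 4 (4): skip — 1 and 4 already connected.
1 5 (5): add — endpoints in different components.
4 5 (10): skip — 4 and 5 already connected.
2 5 (15): skip — 2 and 5 already connected.
1 3 (17): add — endpoints in different components.
Edges rejected before the tree was complete: 3.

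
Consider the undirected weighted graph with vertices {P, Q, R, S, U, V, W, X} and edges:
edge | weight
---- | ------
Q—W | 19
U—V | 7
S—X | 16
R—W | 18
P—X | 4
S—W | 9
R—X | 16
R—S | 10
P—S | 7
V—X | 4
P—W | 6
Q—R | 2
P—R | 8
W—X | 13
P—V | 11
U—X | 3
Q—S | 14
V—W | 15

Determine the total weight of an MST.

34

Kruskal's algorithm — process edges by increasing weight (ties by edge label):
Q—R (2): add — endpoints in different components.
U—X (3): add — endpoints in different components.
P—X (4): add — endpoints in different components.
V—X (4): add — endpoints in different components.
P—W (6): add — endpoints in different components.
P—S (7): add — endpoints in different components.
U—V (7): skip — V and U already connected.
P—R (8): add — endpoints in different components.
MST edges: Q—R, U—X, P—X, V—X, P—W, P—S, P—R; total weight 2+3+4+4+6+7+8 = 34.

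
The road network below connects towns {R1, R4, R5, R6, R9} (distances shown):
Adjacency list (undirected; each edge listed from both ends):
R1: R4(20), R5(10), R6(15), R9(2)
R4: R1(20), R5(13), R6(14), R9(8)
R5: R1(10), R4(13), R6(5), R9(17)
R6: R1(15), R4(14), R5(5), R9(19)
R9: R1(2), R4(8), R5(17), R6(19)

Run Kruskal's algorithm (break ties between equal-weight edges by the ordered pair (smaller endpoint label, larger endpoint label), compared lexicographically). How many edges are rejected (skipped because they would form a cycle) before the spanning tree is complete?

0

Kruskal: consider edges lightest-first.
R1–R9 (2): add. Components now {R6} {R4} {R5} {R1,R9}
R5–R6 (5): add. Components now {R5,R6} {R4} {R1,R9}
R4–R9 (8): add. Components now {R5,R6} {R1,R4,R9}
R1–R5 (10): add. Components now {R1,R4,R5,R6,R9}
Edges rejected before the tree was complete: 0.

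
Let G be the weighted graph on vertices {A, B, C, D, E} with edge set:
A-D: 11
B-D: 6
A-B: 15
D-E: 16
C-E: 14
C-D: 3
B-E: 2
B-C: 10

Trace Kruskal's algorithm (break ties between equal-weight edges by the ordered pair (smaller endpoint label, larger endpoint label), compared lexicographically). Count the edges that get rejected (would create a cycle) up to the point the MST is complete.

1

Kruskal's algorithm — process edges by increasing weight (ties by edge label):
B-E (2): add — endpoints in different components.
C-D (3): add — endpoints in different components.
B-D (6): add — endpoints in different components.
B-C (10): skip — B and C already connected.
A-D (11): add — endpoints in different components.
Edges rejected before the tree was complete: 1.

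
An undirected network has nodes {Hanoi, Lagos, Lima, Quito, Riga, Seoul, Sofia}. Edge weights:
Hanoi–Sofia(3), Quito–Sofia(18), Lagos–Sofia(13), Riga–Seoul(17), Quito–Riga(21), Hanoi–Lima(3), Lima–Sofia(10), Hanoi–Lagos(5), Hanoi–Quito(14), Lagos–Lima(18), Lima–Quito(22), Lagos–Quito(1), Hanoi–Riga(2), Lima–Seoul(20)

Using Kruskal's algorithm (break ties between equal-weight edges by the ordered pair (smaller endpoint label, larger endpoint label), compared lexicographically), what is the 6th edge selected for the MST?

Kruskal's algorithm — process edges by increasing weight (ties by edge label):
Lagos–Quito (1): add — endpoints in different components.
Hanoi–Riga (2): add — endpoints in different components.
Hanoi–Lima (3): add — endpoints in different components.
Hanoi–Sofia (3): add — endpoints in different components.
Hanoi–Lagos (5): add — endpoints in different components.
Lima–Sofia (10): skip — Sofia and Lima already connected.
Lagos–Sofia (13): skip — Sofia and Lagos already connected.
Hanoi–Quito (14): skip — Hanoi and Quito already connected.
Riga–Seoul (17): add — endpoints in different components.
The 6th edge added is Riga–Seoul.

Riga-Seoul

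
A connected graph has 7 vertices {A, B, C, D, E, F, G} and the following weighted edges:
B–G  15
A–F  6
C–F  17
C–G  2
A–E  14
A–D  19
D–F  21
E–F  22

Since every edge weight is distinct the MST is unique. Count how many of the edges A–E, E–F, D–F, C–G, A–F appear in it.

Kruskal's algorithm — process edges by increasing weight (ties by edge label):
C–G (2): add — endpoints in different components.
A–F (6): add — endpoints in different components.
A–E (14): add — endpoints in different components.
B–G (15): add — endpoints in different components.
C–F (17): add — endpoints in different components.
A–D (19): add — endpoints in different components.
MST edge set: {C–G, A–F, A–E, B–G, C–F, A–D}.
Of the listed edges, {A–E, C–G, A–F} are in the MST → 3.

3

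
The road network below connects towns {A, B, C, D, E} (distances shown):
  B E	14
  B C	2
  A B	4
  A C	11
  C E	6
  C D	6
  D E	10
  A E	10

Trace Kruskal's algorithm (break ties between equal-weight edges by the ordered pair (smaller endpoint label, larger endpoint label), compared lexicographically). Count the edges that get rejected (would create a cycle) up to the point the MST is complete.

0

Kruskal: consider edges lightest-first.
B C (2): add. Components now {A} {B,C} {D} {E}
A B (4): add. Components now {A,B,C} {D} {E}
C D (6): add. Components now {A,B,C,D} {E}
C E (6): add. Components now {A,B,C,D,E}
Edges rejected before the tree was complete: 0.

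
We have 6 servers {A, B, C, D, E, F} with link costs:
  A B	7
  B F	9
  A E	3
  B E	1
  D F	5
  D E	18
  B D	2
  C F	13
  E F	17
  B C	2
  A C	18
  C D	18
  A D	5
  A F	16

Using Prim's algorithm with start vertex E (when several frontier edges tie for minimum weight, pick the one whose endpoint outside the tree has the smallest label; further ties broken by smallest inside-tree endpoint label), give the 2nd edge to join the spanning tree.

Prim, starting at E.
Step 1: cheapest edge leaving the tree is B E (1); add B.
Step 2: cheapest edge leaving the tree is B C (2); add C.
Step 3: cheapest edge leaving the tree is B D (2); add D.
Step 4: cheapest edge leaving the tree is A E (3); add A.
Step 5: cheapest edge leaving the tree is D F (5); add F.
The 2nd edge added is B C.

B-C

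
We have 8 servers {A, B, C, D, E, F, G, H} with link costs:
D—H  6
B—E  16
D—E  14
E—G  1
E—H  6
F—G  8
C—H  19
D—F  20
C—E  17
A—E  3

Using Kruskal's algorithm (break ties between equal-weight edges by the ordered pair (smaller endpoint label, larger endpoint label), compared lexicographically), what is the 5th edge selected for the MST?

F-G

Sort edges by weight, then run Kruskal:
E—G (1): add — endpoints in different components.
A—E (3): add — endpoints in different components.
D—H (6): add — endpoints in different components.
E—H (6): add — endpoints in different components.
F—G (8): add — endpoints in different components.
D—E (14): skip — D and E already connected.
B—E (16): add — endpoints in different components.
C—E (17): add — endpoints in different components.
The 5th edge added is F—G.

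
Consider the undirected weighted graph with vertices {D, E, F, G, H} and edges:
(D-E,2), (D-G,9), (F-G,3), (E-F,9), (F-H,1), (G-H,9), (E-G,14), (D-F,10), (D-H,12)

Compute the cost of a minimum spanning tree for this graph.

Sort edges by weight, then run Kruskal:
F-H (1): add — endpoints in different components.
D-E (2): add — endpoints in different components.
F-G (3): add — endpoints in different components.
D-G (9): add — endpoints in different components.
MST edges: F-H, D-E, F-G, D-G; total weight 1+2+3+9 = 15.

15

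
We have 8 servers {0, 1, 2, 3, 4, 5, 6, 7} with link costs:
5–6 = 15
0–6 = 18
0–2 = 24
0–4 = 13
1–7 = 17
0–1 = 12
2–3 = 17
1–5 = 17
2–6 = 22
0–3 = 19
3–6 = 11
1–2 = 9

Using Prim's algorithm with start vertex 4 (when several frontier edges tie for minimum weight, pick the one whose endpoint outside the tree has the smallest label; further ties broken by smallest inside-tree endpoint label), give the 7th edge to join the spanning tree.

1-7

Grow the tree from 4 using Prim:
Step 1: cheapest edge leaving the tree is 0–4 (13); add 0.
Step 2: cheapest edge leaving the tree is 0–1 (12); add 1.
Step 3: cheapest edge leaving the tree is 1–2 (9); add 2.
Step 4: cheapest edge leaving the tree is 2–3 (17); add 3.
Step 5: cheapest edge leaving the tree is 3–6 (11); add 6.
Step 6: cheapest edge leaving the tree is 5–6 (15); add 5.
Step 7: cheapest edge leaving the tree is 1–7 (17); add 7.
The 7th edge added is 1–7.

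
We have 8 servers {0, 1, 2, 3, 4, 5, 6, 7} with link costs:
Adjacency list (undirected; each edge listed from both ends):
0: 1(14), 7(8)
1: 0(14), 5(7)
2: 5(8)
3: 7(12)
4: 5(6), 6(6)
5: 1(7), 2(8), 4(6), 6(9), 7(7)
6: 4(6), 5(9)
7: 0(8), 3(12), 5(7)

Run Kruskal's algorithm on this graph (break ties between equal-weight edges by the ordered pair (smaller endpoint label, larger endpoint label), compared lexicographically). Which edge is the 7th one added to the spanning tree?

3-7

Sort edges by weight, then run Kruskal:
4—5 (6): add — endpoints in different components.
4—6 (6): add — endpoints in different components.
1—5 (7): add — endpoints in different components.
5—7 (7): add — endpoints in different components.
0—7 (8): add — endpoints in different components.
2—5 (8): add — endpoints in different components.
5—6 (9): skip — 5 and 6 already connected.
3—7 (12): add — endpoints in different components.
The 7th edge added is 3—7.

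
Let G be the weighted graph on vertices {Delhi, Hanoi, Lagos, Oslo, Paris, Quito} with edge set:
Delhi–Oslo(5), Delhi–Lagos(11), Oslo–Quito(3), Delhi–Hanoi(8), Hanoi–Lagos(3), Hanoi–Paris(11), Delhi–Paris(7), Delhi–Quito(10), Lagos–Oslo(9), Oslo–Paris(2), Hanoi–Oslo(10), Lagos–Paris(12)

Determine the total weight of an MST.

21

Kruskal: consider edges lightest-first.
Oslo–Paris (2): add. Components now {Hanoi} {Quito} {Oslo,Paris} {Delhi} {Lagos}
Hanoi–Lagos (3): add. Components now {Hanoi,Lagos} {Quito} {Oslo,Paris} {Delhi}
Oslo–Quito (3): add. Components now {Hanoi,Lagos} {Oslo,Paris,Quito} {Delhi}
Delhi–Oslo (5): add. Components now {Hanoi,Lagos} {Delhi,Oslo,Paris,Quito}
Delhi–Paris (7): skip — Paris and Delhi already connected.
Delhi–Hanoi (8): add. Components now {Delhi,Hanoi,Lagos,Oslo,Paris,Quito}
MST edges: Oslo–Paris, Hanoi–Lagos, Oslo–Quito, Delhi–Oslo, Delhi–Hanoi; total weight 2+3+3+5+8 = 21.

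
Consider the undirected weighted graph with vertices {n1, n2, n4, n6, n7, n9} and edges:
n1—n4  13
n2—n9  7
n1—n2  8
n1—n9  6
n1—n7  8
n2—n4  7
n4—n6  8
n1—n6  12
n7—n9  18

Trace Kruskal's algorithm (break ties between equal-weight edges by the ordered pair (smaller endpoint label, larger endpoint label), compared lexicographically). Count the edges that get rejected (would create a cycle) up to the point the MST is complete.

1

Kruskal: consider edges lightest-first.
n1—n9 (6): add — endpoints in different components.
n2—n4 (7): add — endpoints in different components.
n2—n9 (7): add — endpoints in different components.
n1—n2 (8): skip — n2 and n1 already connected.
n1—n7 (8): add — endpoints in different components.
n4—n6 (8): add — endpoints in different components.
Edges rejected before the tree was complete: 1.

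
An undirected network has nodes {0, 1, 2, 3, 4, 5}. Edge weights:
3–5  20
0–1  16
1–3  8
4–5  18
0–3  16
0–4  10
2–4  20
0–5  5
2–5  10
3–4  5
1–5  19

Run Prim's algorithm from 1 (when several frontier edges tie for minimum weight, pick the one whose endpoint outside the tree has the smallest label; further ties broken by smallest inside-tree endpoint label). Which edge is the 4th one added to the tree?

0-5

Prim's algorithm from 1:
Step 1: frontier [1–3 8, 0–1 16, 1–5 19] → take 1–3 (8); add 3.
Step 2: frontier [0–1 16, 1–5 19, 3–4 5, 0–3 16, 3–5 20] → take 3–4 (5); add 4.
Step 3: frontier [0–1 16, 1–5 19, 0–3 16, 3–5 20, 0–4 10, 4–5 18, 2–4 20] → take 0–4 (10); add 0.
Step 4: frontier [0–5 5, 1–5 19, 3–5 20, 4–5 18, 2–4 20] → take 0–5 (5); add 5.
Step 5: frontier [2–4 20, 2–5 10] → take 2–5 (10); add 2.
The 4th edge added is 0–5.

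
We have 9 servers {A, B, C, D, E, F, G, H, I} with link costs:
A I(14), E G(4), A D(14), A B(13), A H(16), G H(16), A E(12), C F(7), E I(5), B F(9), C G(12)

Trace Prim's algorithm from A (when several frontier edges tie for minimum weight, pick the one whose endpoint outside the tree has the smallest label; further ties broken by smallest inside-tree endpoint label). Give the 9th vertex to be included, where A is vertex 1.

H

Grow the tree from A using Prim:
Step 1: frontier [A E 12, A B 13, A D 14, A I 14, A H 16] → take A E (12); add E.
Step 2: frontier [A B 13, A D 14, A I 14, A H 16, E G 4, E I 5] → take E G (4); add G.
Step 3: frontier [A B 13, A D 14, A I 14, A H 16, E I 5, C G 12, G H 16] → take E I (5); add I.
Step 4: frontier [A B 13, A D 14, A H 16, C G 12, G H 16] → take C G (12); add C.
Step 5: frontier [A B 13, A D 14, A H 16, C F 7, G H 16] → take C F (7); add F.
Step 6: frontier [A B 13, A D 14, A H 16, B F 9, G H 16] → take B F (9); add B.
Step 7: frontier [A D 14, A H 16, G H 16] → take A D (14); add D.
Step 8: frontier [A H 16, G H 16] → take A H (16); add H.
Vertex order: A, E, G, I, C, F, B, D, H. The 9th vertex is H.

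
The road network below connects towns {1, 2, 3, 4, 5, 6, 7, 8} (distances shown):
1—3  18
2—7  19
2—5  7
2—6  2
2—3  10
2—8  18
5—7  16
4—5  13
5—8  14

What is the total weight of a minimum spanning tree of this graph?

Prim's algorithm from 3:
Step 1: frontier [2—3 10, 1—3 18] → take 2—3 (10); add 2.
Step 2: frontier [2—6 2, 2—5 7, 2—8 18, 2—7 19, 1—3 18] → take 2—6 (2); add 6.
Step 3: frontier [2—5 7, 2—8 18, 2—7 19, 1—3 18] → take 2—5 (7); add 5.
Step 4: frontier [2—8 18, 2—7 19, 1—3 18, 4—5 13, 5—8 14, 5—7 16] → take 4—5 (13); add 4.
Step 5: frontier [2—8 18, 2—7 19, 1—3 18, 5—8 14, 5—7 16] → take 5—8 (14); add 8.
Step 6: frontier [2—7 19, 1—3 18, 5—7 16] → take 5—7 (16); add 7.
Step 7: frontier [1—3 18] → take 1—3 (18); add 1.
MST edges: 2—3, 2—6, 2—5, 4—5, 5—8, 5—7, 1—3; total weight 10+2+7+13+14+16+18 = 80.

80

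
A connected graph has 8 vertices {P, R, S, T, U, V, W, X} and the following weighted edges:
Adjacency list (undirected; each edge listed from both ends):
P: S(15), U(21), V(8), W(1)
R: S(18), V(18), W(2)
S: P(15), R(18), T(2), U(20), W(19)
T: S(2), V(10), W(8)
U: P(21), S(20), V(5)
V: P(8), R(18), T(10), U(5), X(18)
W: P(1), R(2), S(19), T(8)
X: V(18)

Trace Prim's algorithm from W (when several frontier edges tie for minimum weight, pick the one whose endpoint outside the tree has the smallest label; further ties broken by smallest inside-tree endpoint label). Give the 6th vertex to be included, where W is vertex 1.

Grow the tree from W using Prim:
Step 1: frontier [P—W 1, R—W 2, T—W 8, S—W 19] → take P—W (1); add P.
Step 2: frontier [P—V 8, P—S 15, P—U 21, R—W 2, T—W 8, S—W 19] → take R—W (2); add R.
Step 3: frontier [P—V 8, P—S 15, P—U 21, R—S 18, R—V 18, T—W 8, S—W 19] → take T—W (8); add T.
Step 4: frontier [P—V 8, P—S 15, P—U 21, R—S 18, R—V 18, S—T 2, T—V 10, S—W 19] → take S—T (2); add S.
Step 5: frontier [P—V 8, P—U 21, R—V 18, S—U 20, T—V 10] → take P—V (8); add V.
Step 6: frontier [P—U 21, S—U 20, U—V 5, V—X 18] → take U—V (5); add U.
Step 7: frontier [V—X 18] → take V—X (18); add X.
Vertex order: W, P, R, T, S, V, U, X. The 6th vertex is V.

V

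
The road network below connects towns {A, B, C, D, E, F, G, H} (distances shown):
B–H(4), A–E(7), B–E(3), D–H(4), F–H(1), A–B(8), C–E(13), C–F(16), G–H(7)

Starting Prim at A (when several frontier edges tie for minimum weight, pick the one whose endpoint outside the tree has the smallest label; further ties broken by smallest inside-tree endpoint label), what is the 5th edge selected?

D-H

Prim's algorithm from A:
Step 1: frontier [A–E 7, A–B 8] → take A–E (7); add E.
Step 2: frontier [A–B 8, B–E 3, C–E 13] → take B–E (3); add B.
Step 3: frontier [B–H 4, C–E 13] → take B–H (4); add H.
Step 4: frontier [C–E 13, F–H 1, D–H 4, G–H 7] → take F–H (1); add F.
Step 5: frontier [C–E 13, C–F 16, D–H 4, G–H 7] → take D–H (4); add D.
Step 6: frontier [C–E 13, C–F 16, G–H 7] → take G–H (7); add G.
Step 7: frontier [C–E 13, C–F 16] → take C–E (13); add C.
The 5th edge added is D–H.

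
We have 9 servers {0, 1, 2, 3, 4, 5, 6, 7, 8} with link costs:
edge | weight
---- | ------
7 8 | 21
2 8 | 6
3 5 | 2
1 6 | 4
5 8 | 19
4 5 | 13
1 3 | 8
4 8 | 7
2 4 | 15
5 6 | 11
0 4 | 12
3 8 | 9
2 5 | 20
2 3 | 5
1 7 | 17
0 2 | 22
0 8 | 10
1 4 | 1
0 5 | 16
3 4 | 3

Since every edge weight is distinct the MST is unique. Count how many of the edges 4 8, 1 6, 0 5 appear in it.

1

Kruskal: consider edges lightest-first.
1 4 (1): add — endpoints in different components.
3 5 (2): add — endpoints in different components.
3 4 (3): add — endpoints in different components.
1 6 (4): add — endpoints in different components.
2 3 (5): add — endpoints in different components.
2 8 (6): add — endpoints in different components.
4 8 (7): skip — 4 and 8 already connected.
1 3 (8): skip — 1 and 3 already connected.
3 8 (9): skip — 3 and 8 already connected.
0 8 (10): add — endpoints in different components.
5 6 (11): skip — 5 and 6 already connected.
0 4 (12): skip — 0 and 4 already connected.
4 5 (13): skip — 4 and 5 already connected.
2 4 (15): skip — 2 and 4 already connected.
0 5 (16): skip — 0 and 5 already connected.
1 7 (17): add — endpoints in different components.
MST edge set: {1 4, 3 5, 3 4, 1 6, 2 3, 2 8, 0 8, 1 7}.
Of the listed edges, {1 6} are in the MST → 1.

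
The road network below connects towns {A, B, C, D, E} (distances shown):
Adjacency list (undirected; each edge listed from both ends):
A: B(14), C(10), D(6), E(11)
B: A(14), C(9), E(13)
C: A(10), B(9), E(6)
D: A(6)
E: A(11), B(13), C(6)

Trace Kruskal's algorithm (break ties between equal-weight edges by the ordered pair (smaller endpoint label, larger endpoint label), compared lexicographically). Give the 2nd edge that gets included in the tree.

C-E

Sort edges by weight, then run Kruskal:
A—D (6): add — endpoints in different components.
C—E (6): add — endpoints in different components.
B—C (9): add — endpoints in different components.
A—C (10): add — endpoints in different components.
The 2nd edge added is C—E.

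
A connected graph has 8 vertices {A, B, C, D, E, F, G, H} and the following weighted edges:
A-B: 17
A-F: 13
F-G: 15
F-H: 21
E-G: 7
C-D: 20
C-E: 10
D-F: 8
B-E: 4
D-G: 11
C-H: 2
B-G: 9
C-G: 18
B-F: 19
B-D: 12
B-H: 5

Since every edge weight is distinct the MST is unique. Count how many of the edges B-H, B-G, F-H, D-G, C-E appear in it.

Sort edges by weight, then run Kruskal:
C-H (2): add — endpoints in different components.
B-E (4): add — endpoints in different components.
B-H (5): add — endpoints in different components.
E-G (7): add — endpoints in different components.
D-F (8): add — endpoints in different components.
B-G (9): skip — B and G already connected.
C-E (10): skip — C and E already connected.
D-G (11): add — endpoints in different components.
B-D (12): skip — B and D already connected.
A-F (13): add — endpoints in different components.
MST edge set: {C-H, B-E, B-H, E-G, D-F, D-G, A-F}.
Of the listed edges, {B-H, D-G} are in the MST → 2.

2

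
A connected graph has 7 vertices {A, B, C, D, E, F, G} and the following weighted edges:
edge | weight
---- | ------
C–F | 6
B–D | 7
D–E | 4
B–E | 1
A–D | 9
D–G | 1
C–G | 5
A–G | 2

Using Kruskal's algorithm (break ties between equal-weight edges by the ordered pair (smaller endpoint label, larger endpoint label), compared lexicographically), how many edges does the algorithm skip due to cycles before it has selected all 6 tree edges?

Kruskal's algorithm — process edges by increasing weight (ties by edge label):
B–E (1): add — endpoints in different components.
D–G (1): add — endpoints in different components.
A–G (2): add — endpoints in different components.
D–E (4): add — endpoints in different components.
C–G (5): add — endpoints in different components.
C–F (6): add — endpoints in different components.
Edges rejected before the tree was complete: 0.

0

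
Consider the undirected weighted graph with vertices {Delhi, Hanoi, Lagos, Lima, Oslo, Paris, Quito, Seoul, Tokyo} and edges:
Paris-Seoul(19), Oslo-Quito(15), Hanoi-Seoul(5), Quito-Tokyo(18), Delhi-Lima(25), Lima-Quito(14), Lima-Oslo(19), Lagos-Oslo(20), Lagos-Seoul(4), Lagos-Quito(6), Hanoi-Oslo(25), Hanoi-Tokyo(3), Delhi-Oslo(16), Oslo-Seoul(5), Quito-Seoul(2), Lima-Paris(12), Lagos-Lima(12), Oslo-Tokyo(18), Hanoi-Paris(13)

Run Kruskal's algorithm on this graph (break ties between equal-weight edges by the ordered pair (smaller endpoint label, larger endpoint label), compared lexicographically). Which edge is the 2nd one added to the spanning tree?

Kruskal's algorithm — process edges by increasing weight (ties by edge label):
Quito-Seoul (2): add — endpoints in different components.
Hanoi-Tokyo (3): add — endpoints in different components.
Lagos-Seoul (4): add — endpoints in different components.
Hanoi-Seoul (5): add — endpoints in different components.
Oslo-Seoul (5): add — endpoints in different components.
Lagos-Quito (6): skip — Quito and Lagos already connected.
Lagos-Lima (12): add — endpoints in different components.
Lima-Paris (12): add — endpoints in different components.
Hanoi-Paris (13): skip — Paris and Hanoi already connected.
Lima-Quito (14): skip — Quito and Lima already connected.
Oslo-Quito (15): skip — Quito and Oslo already connected.
Delhi-Oslo (16): add — endpoints in different components.
The 2nd edge added is Hanoi-Tokyo.

Hanoi-Tokyo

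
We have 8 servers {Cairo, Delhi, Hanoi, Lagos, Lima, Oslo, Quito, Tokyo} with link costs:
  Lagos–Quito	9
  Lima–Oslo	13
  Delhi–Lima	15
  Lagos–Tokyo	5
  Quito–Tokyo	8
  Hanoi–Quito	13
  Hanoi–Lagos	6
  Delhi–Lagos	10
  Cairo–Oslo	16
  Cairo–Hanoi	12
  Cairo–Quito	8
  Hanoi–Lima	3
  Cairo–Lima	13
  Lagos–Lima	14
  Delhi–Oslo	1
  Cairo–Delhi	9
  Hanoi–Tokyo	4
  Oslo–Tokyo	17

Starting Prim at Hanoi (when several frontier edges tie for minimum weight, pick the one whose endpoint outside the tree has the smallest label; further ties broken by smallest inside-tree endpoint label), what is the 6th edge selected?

Cairo-Delhi

Grow the tree from Hanoi using Prim:
Step 1: cheapest edge leaving the tree is Hanoi–Lima (3); add Lima.
Step 2: cheapest edge leaving the tree is Hanoi–Tokyo (4); add Tokyo.
Step 3: cheapest edge leaving the tree is Lagos–Tokyo (5); add Lagos.
Step 4: cheapest edge leaving the tree is Quito–Tokyo (8); add Quito.
Step 5: cheapest edge leaving the tree is Cairo–Quito (8); add Cairo.
Step 6: cheapest edge leaving the tree is Cairo–Delhi (9); add Delhi.
Step 7: cheapest edge leaving the tree is Delhi–Oslo (1); add Oslo.
The 6th edge added is Cairo–Delhi.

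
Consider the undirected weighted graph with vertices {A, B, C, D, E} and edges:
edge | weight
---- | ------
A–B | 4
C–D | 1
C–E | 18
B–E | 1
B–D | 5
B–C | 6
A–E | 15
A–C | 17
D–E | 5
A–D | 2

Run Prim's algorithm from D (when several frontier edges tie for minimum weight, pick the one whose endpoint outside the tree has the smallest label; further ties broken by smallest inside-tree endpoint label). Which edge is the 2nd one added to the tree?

Prim, starting at D.
Step 1: frontier [C–D 1, A–D 2, B–D 5, D–E 5] → take C–D (1); add C.
Step 2: frontier [B–C 6, A–C 17, C–E 18, A–D 2, B–D 5, D–E 5] → take A–D (2); add A.
Step 3: frontier [A–B 4, A–E 15, B–C 6, C–E 18, B–D 5, D–E 5] → take A–B (4); add B.
Step 4: frontier [A–E 15, B–E 1, C–E 18, D–E 5] → take B–E (1); add E.
The 2nd edge added is A–D.

A-D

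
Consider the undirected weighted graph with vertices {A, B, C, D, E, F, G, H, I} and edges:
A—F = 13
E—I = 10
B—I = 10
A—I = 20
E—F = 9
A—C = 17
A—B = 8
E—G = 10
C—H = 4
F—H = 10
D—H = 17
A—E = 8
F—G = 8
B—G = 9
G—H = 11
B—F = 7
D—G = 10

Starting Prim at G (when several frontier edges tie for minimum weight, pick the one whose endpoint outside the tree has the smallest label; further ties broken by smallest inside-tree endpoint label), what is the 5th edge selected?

D-G

Prim's algorithm from G:
Step 1: cheapest edge leaving the tree is F—G (8); add F.
Step 2: cheapest edge leaving the tree is B—F (7); add B.
Step 3: cheapest edge leaving the tree is A—B (8); add A.
Step 4: cheapest edge leaving the tree is A—E (8); add E.
Step 5: cheapest edge leaving the tree is D—G (10); add D.
Step 6: cheapest edge leaving the tree is F—H (10); add H.
Step 7: cheapest edge leaving the tree is C—H (4); add C.
Step 8: cheapest edge leaving the tree is B—I (10); add I.
The 5th edge added is D—G.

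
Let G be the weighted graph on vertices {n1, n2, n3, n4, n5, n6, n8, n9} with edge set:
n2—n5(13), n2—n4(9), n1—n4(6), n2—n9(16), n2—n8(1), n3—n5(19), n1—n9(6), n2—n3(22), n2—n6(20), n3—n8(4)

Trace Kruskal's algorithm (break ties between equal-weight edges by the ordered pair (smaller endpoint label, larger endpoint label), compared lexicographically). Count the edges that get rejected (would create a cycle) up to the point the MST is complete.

Sort edges by weight, then run Kruskal:
n2—n8 (1): add — endpoints in different components.
n3—n8 (4): add — endpoints in different components.
n1—n4 (6): add — endpoints in different components.
n1—n9 (6): add — endpoints in different components.
n2—n4 (9): add — endpoints in different components.
n2—n5 (13): add — endpoints in different components.
n2—n9 (16): skip — n9 and n2 already connected.
n3—n5 (19): skip — n3 and n5 already connected.
n2—n6 (20): add — endpoints in different components.
Edges rejected before the tree was complete: 2.

2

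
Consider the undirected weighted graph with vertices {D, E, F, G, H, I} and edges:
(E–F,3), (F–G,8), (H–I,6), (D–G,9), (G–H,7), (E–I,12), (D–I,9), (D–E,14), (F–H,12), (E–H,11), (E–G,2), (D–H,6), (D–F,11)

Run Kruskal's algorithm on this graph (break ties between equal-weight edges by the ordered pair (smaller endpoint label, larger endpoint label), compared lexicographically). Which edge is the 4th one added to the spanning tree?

Kruskal's algorithm — process edges by increasing weight (ties by edge label):
E–G (2): add — endpoints in different components.
E–F (3): add — endpoints in different components.
D–H (6): add — endpoints in different components.
H–I (6): add — endpoints in different components.
G–H (7): add — endpoints in different components.
The 4th edge added is H–I.

H-I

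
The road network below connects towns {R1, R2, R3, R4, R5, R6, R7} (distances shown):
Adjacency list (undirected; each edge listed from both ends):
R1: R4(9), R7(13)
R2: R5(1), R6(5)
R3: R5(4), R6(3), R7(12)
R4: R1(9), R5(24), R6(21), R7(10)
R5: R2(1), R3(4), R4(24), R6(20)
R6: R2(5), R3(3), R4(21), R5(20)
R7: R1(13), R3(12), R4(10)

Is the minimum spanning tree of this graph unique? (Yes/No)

Kruskal's algorithm — process edges by increasing weight (ties by edge label):
R2—R5 (1): add. Components now {R1} {R6} {R2,R5} {R4} {R7} {R3}
R3—R6 (3): add. Components now {R1} {R3,R6} {R2,R5} {R4} {R7}
R3—R5 (4): add. Components now {R1} {R2,R3,R5,R6} {R4} {R7}
R2—R6 (5): skip — R6 and R2 already connected.
R1—R4 (9): add. Components now {R1,R4} {R2,R3,R5,R6} {R7}
R4—R7 (10): add. Components now {R1,R4,R7} {R2,R3,R5,R6}
R3—R7 (12): add. Components now {R1,R2,R3,R4,R5,R6,R7}
Every non-tree edge has weight strictly greater than the heaviest edge on the tree path between its endpoints, so the MST is unique.

Yes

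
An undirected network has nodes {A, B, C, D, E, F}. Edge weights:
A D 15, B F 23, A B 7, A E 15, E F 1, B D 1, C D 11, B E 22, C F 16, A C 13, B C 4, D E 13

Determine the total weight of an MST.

26

Prim's algorithm from A:
Step 1: cheapest edge leaving the tree is A B (7); add B.
Step 2: cheapest edge leaving the tree is B D (1); add D.
Step 3: cheapest edge leaving the tree is B C (4); add C.
Step 4: cheapest edge leaving the tree is D E (13); add E.
Step 5: cheapest edge leaving the tree is E F (1); add F.
MST edges: A B, B D, B C, D E, E F; total weight 7+1+4+13+1 = 26.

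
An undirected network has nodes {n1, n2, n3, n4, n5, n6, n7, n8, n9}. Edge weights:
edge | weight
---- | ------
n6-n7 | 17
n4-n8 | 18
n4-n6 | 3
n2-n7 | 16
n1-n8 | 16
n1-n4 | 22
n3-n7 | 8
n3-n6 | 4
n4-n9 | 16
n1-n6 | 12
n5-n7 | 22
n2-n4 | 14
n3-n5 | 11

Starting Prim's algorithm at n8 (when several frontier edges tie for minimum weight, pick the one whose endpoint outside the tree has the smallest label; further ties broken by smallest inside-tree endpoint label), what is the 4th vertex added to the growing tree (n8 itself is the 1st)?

Grow the tree from n8 using Prim:
Step 1: cheapest edge leaving the tree is n1-n8 (16); add n1.
Step 2: cheapest edge leaving the tree is n1-n6 (12); add n6.
Step 3: cheapest edge leaving the tree is n4-n6 (3); add n4.
Step 4: cheapest edge leaving the tree is n3-n6 (4); add n3.
Step 5: cheapest edge leaving the tree is n3-n7 (8); add n7.
Step 6: cheapest edge leaving the tree is n3-n5 (11); add n5.
Step 7: cheapest edge leaving the tree is n2-n4 (14); add n2.
Step 8: cheapest edge leaving the tree is n4-n9 (16); add n9.
Vertex order: n8, n1, n6, n4, n3, n7, n5, n2, n9. The 4th vertex is n4.

n4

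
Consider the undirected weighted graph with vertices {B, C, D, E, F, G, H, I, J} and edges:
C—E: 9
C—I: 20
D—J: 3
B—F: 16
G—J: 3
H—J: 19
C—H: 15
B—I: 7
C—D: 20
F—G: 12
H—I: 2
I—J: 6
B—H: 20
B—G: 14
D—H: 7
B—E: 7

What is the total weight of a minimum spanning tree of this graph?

49

Kruskal's algorithm — process edges by increasing weight (ties by edge label):
H—I (2): add — endpoints in different components.
D—J (3): add — endpoints in different components.
G—J (3): add — endpoints in different components.
I—J (6): add — endpoints in different components.
B—E (7): add — endpoints in different components.
B—I (7): add — endpoints in different components.
D—H (7): skip — D and H already connected.
C—E (9): add — endpoints in different components.
F—G (12): add — endpoints in different components.
MST edges: H—I, D—J, G—J, I—J, B—E, B—I, C—E, F—G; total weight 2+3+3+6+7+7+9+12 = 49.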